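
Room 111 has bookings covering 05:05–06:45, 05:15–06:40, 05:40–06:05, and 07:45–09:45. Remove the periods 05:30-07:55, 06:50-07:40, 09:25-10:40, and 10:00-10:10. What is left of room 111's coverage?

05:05–05:30, 07:55–09:25

Merge the first list: 05:05–06:45, 07:45–09:45.
Merge the second list: 05:30–07:55, 09:25–10:40.
05:05–06:45 \ B = 05:05–05:30.
07:45–09:45 \ B = 07:55–09:25.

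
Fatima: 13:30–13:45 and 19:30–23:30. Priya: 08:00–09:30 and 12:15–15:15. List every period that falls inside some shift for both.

13:30–13:45 overlaps B on 13:30–13:45.
19:30–23:30 falls entirely outside B.

13:30–13:45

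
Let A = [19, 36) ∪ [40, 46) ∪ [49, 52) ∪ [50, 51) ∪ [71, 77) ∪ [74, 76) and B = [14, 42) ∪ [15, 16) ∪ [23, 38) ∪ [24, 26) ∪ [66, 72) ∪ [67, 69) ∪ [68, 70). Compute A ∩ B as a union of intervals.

[19, 36) ∪ [40, 42) ∪ [71, 72)

Merge the first list: [19, 36), [40, 46), [49, 52), [71, 77).
Merge the second list: [14, 42), [66, 72).
[19, 36) meets the second set on [19, 36).
[40, 46) meets the second set on [40, 42).
[49, 52): no overlap with the second set.
[71, 77) meets the second set on [71, 72).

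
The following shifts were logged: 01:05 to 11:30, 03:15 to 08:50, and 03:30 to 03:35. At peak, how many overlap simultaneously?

3

Sweep endpoints in order; track running count of active intervals.
Peak of 3 reached at 03:30.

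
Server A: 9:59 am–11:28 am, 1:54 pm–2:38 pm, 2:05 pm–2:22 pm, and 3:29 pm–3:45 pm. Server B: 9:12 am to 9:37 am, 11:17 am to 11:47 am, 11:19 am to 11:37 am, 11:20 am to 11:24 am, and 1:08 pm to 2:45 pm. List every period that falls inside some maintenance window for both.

Merge the first list: 9:59 am–11:28 am, 1:54 pm–2:38 pm, 3:29 pm–3:45 pm.
Merge the second list: 9:12 am–9:37 am, 11:17 am–11:47 am, 1:08 pm–2:45 pm.
9:59 am–11:28 am meets the second set on 11:17 am–11:28 am.
1:54 pm–2:38 pm meets the second set on 1:54 pm–2:38 pm.
3:29 pm–3:45 pm: no overlap with the second set.

11:17 am–11:28 am, 1:54 pm–2:38 pm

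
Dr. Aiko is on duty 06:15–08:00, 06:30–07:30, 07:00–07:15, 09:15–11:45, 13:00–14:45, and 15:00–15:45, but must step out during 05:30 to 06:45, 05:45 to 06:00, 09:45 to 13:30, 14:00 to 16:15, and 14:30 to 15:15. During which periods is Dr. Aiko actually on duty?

A, merged: 06:15-08:00, 09:15-11:45, 13:00-14:45, 15:00-15:45.
B, merged: 05:30-06:45, 09:45-13:30, 14:00-16:15.
06:15-08:00 minus B → 06:45-08:00.
09:15-11:45 minus B → 09:15-09:45.
13:00-14:45 minus B → 13:30-14:00.
15:00-15:45: fully covered by B → removed.

06:45-08:00, 09:15-09:45, 13:30-14:00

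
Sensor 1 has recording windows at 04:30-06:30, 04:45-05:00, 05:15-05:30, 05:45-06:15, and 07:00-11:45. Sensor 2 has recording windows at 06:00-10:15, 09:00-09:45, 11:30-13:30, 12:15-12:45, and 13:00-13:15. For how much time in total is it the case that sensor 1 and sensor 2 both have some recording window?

4 h

Merge the first list: 04:30-06:30, 07:00-11:45.
Merge the second list: 06:00-10:15, 11:30-13:30.
A ∩ B = 06:00-06:30, 07:00-10:15, 11:30-11:45.
Total: 30 min + 3 h 15 min + 15 min = 4 h.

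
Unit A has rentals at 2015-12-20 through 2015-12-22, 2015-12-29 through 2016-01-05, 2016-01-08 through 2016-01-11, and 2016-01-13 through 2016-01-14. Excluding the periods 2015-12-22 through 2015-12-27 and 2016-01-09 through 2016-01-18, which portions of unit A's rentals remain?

2015-12-20 through 2015-12-21, 2015-12-29 through 2016-01-05, 2016-01-08 through 2016-01-08

2015-12-20 through 2015-12-22 \ B = 2015-12-20 through 2015-12-21.
2015-12-29 through 2016-01-05: nothing removed.
2016-01-08 through 2016-01-11 \ B = 2016-01-08 through 2016-01-08.
2016-01-13 through 2016-01-14: entirely removed.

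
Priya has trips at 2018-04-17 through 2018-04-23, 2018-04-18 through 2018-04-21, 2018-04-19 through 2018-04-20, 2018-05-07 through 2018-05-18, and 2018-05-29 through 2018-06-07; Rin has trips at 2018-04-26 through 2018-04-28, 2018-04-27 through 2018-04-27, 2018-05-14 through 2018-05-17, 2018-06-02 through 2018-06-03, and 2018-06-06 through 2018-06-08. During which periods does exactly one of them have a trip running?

2018-04-17 through 2018-04-23, 2018-04-26 through 2018-04-28, 2018-05-07 through 2018-05-13, 2018-05-18 through 2018-05-18, 2018-05-29 through 2018-06-01, 2018-06-04 through 2018-06-05, 2018-06-08 through 2018-06-08

First set merges to 2018-04-17 through 2018-04-23, 2018-05-07 through 2018-05-18, 2018-05-29 through 2018-06-07.
Second set merges to 2018-04-26 through 2018-04-28, 2018-05-14 through 2018-05-17, 2018-06-02 through 2018-06-03, 2018-06-06 through 2018-06-08.
A \ B = 2018-04-17 through 2018-04-23, 2018-05-07 through 2018-05-13, 2018-05-18 through 2018-05-18, 2018-05-29 through 2018-06-01, 2018-06-04 through 2018-06-05.
B \ A = 2018-04-26 through 2018-04-28, 2018-06-08 through 2018-06-08.
Union of the two gives the symmetric difference.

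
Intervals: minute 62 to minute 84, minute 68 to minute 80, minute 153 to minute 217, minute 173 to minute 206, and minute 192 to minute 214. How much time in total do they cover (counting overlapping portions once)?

Merged: minute 62 to minute 84, minute 153 to minute 217.
Lengths: 22 minutes + 64 minutes = 86 minutes.

86 minutes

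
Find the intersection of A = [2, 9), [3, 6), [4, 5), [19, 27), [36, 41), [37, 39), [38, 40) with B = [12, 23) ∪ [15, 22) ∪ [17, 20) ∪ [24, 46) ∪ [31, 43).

[19, 23) ∪ [24, 27) ∪ [36, 41)

Merge the first list: [2, 9), [19, 27), [36, 41).
Merge the second list: [12, 23), [24, 46).
[2, 9): no overlap with the second set.
[19, 27) meets the second set on [19, 23), [24, 27).
[36, 41) meets the second set on [36, 41).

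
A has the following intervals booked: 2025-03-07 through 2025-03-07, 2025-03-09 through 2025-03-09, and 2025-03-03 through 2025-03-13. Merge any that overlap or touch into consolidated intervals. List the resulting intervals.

2025-03-03 through 2025-03-13

Sort by start: 2025-03-03 through 2025-03-13, 2025-03-07 through 2025-03-07, 2025-03-09 through 2025-03-09.
2025-03-07 through 2025-03-07 overlaps/touches 2025-03-03 through 2025-03-13 → extend to 2025-03-03 through 2025-03-13.
2025-03-09 through 2025-03-09 overlaps/touches 2025-03-03 through 2025-03-13 → extend to 2025-03-03 through 2025-03-13.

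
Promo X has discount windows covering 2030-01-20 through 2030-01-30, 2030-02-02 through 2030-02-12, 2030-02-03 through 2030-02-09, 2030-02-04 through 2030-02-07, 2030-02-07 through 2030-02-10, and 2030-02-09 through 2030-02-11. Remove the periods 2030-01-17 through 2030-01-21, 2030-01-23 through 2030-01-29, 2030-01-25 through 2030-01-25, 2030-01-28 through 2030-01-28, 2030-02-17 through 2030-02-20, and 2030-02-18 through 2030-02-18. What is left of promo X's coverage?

First set merges to 2030-01-20 through 2030-01-30, 2030-02-02 through 2030-02-12.
Second set merges to 2030-01-17 through 2030-01-21, 2030-01-23 through 2030-01-29, 2030-02-17 through 2030-02-20.
2030-01-20 through 2030-01-30 with B removed leaves 2030-01-22 through 2030-01-22, 2030-01-30 through 2030-01-30.
2030-02-02 through 2030-02-12 is untouched.

2030-01-22 through 2030-01-22, 2030-01-30 through 2030-01-30, 2030-02-02 through 2030-02-12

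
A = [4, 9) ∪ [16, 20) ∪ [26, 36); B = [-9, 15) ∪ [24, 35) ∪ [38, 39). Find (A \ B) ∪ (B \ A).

[-9, 4) ∪ [9, 15) ∪ [16, 20) ∪ [24, 26) ∪ [35, 36) ∪ [38, 39)

A but not B: [16, 20), [35, 36).
B but not A: [-9, 4), [9, 15), [24, 26), [38, 39).
Combining gives A △ B.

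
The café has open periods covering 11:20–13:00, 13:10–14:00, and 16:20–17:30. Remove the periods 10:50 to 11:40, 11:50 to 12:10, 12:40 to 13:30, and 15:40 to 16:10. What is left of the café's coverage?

11:40–11:50, 12:10–12:40, 13:30–14:00, 16:20–17:30

11:20–13:00 minus B → 11:40–11:50, 12:10–12:40.
13:10–14:00 minus B → 13:30–14:00.
16:20–17:30: no B overlap → unchanged.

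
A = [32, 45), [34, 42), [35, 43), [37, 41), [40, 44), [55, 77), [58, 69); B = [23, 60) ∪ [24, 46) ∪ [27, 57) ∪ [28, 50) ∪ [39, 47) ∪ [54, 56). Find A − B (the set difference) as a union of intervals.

First set merges to [32, 45), [55, 77).
Second set merges to [23, 60).
[32, 45): fully covered by B → removed.
[55, 77) minus B → [60, 77).

[60, 77)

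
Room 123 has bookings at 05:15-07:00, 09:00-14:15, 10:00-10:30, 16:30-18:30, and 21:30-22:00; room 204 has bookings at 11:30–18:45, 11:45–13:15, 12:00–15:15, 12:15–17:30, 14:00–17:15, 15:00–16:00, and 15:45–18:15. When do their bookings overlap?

Merge the first list: 05:15-07:00, 09:00-14:15, 16:30-18:30, 21:30-22:00.
Merge the second list: 11:30-18:45.
05:15-07:00: no overlap with the second set.
09:00-14:15 meets the second set on 11:30-14:15.
16:30-18:30 meets the second set on 16:30-18:30.
21:30-22:00: no overlap with the second set.

11:30-14:15, 16:30-18:30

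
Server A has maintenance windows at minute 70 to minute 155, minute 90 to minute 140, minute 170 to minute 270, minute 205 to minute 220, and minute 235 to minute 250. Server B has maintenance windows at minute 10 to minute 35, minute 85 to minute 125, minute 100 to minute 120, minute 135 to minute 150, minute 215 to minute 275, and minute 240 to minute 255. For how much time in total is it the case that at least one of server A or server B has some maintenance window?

215 minutes

First set merges to minute 70 to minute 155, minute 170 to minute 270.
Second set merges to minute 10 to minute 35, minute 85 to minute 125, minute 135 to minute 150, minute 215 to minute 275.
A ∪ B = minute 10 to minute 35, minute 70 to minute 155, minute 170 to minute 275.
Total: 25 minutes + 85 minutes + 105 minutes = 215 minutes.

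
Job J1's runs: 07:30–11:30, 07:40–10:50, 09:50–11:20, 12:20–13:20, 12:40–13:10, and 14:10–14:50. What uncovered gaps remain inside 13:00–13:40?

Covered (merged): 07:30-11:30, 12:20-13:20, 14:10-14:50.
Complement within 13:00-13:40: 13:20-13:40.

13:20-13:40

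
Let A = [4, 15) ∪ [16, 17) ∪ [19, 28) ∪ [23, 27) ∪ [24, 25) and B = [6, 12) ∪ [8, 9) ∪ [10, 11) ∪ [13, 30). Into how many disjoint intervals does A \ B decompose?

2

A, merged: [4, 15), [16, 17), [19, 28).
B, merged: [6, 12), [13, 30).
A \ B = [4, 6), [12, 13).
That is 2 disjoint pieces.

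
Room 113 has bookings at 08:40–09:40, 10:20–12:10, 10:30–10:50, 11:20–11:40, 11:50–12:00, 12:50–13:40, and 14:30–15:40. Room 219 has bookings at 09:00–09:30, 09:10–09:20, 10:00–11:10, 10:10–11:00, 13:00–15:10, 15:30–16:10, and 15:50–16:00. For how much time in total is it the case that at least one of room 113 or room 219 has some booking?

A, merged: 08:40-09:40, 10:20-12:10, 12:50-13:40, 14:30-15:40.
B, merged: 09:00-09:30, 10:00-11:10, 13:00-15:10, 15:30-16:10.
A ∪ B = 08:40-09:40, 10:00-12:10, 12:50-16:10.
Total: 1 h + 2 h 10 min + 3 h 20 min = 6 h 30 min.

6 h 30 min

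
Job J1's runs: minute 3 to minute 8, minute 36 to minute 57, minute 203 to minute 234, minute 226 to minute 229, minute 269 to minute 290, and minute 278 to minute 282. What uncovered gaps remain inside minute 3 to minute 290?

minute 8 to minute 36, minute 57 to minute 203, minute 234 to minute 269

The merged coverage is minute 3 to minute 8, minute 36 to minute 57, minute 203 to minute 234, minute 269 to minute 290.
Complement within minute 3 to minute 290: minute 8 to minute 36, minute 57 to minute 203, minute 234 to minute 269.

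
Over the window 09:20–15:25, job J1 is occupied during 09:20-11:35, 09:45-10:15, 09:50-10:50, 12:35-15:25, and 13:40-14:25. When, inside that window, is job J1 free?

Covered (merged): 09:20-11:35, 12:35-15:25.
Gaps within 09:20-15:25: 11:35-12:35.

11:35-12:35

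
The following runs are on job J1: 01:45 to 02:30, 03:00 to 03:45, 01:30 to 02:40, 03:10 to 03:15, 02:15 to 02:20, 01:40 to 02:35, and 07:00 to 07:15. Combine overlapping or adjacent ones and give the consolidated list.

01:30–02:40, 03:00–03:45, 07:00–07:15

Sort by start: 01:30–02:40, 01:40–02:35, 01:45–02:30, 02:15–02:20, 03:00–03:45, 03:10–03:15, 07:00–07:15.
01:40–02:35 overlaps/touches 01:30–02:40 → extend to 01:30–02:40.
01:45–02:30 overlaps/touches 01:30–02:40 → extend to 01:30–02:40.
02:15–02:20 overlaps/touches 01:30–02:40 → extend to 01:30–02:40.
03:00–03:45 is disjoint → start new block.
03:10–03:15 overlaps/touches 03:00–03:45 → extend to 03:00–03:45.
07:00–07:15 is disjoint → start new block.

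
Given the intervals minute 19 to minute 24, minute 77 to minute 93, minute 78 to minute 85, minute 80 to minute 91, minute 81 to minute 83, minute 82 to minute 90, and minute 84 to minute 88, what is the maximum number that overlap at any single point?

Walk the sorted start/end points keeping a running depth.
The depth first hits 5 at minute 82.

5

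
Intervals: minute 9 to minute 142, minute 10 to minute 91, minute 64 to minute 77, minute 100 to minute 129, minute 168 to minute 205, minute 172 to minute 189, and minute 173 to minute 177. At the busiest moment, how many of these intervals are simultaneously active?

At minute 64, 3 of the intervals are simultaneously active.
No point has more.

3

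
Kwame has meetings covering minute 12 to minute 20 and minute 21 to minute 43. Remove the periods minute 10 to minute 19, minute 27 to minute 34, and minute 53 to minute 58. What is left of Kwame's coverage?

minute 19 to minute 20, minute 21 to minute 27, minute 34 to minute 43

minute 12 to minute 20 with B removed leaves minute 19 to minute 20.
minute 21 to minute 43 with B removed leaves minute 21 to minute 27, minute 34 to minute 43.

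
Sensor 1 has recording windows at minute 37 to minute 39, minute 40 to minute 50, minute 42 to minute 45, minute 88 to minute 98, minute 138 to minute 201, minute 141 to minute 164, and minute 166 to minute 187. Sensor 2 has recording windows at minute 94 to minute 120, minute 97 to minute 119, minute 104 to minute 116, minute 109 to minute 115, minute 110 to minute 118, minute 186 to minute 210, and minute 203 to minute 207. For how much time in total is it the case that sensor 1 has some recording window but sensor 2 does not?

First set merges to minute 37 to minute 39, minute 40 to minute 50, minute 88 to minute 98, minute 138 to minute 201.
Second set merges to minute 94 to minute 120, minute 186 to minute 210.
A \ B = minute 37 to minute 39, minute 40 to minute 50, minute 88 to minute 94, minute 138 to minute 186.
Total: 2 minutes + 10 minutes + 6 minutes + 48 minutes = 66 minutes.

66 minutes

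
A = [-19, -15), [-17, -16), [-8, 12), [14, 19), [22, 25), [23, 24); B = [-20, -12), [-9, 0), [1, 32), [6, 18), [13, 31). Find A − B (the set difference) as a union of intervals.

[0, 1)

A, merged: [-19, -15), [-8, 12), [14, 19), [22, 25).
B, merged: [-20, -12), [-9, 0), [1, 32).
[-19, -15) lies entirely inside B → drops out.
[-8, 12) with B removed leaves [0, 1).
[14, 19) lies entirely inside B → drops out.
[22, 25) lies entirely inside B → drops out.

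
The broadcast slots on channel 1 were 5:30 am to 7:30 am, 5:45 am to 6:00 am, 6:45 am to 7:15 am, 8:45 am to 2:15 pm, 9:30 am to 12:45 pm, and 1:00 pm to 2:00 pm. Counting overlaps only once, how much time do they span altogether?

Merged: 5:30 am–7:30 am, 8:45 am–2:15 pm.
Lengths: 2 h + 5 h 30 min = 7 h 30 min.

7 h 30 min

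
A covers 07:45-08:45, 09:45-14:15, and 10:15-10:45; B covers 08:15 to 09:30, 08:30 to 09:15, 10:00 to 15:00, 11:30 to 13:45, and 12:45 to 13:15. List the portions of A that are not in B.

A, merged: 07:45-08:45, 09:45-14:15.
B, merged: 08:15-09:30, 10:00-15:00.
07:45-08:45 \ B = 07:45-08:15.
09:45-14:15 \ B = 09:45-10:00.

07:45-08:15, 09:45-10:00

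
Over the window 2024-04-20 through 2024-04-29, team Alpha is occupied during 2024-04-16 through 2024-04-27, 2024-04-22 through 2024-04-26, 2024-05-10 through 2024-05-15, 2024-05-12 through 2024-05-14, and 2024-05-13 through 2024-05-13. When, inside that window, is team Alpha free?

Covered (merged): 2024-04-16 through 2024-04-27, 2024-05-10 through 2024-05-15.
Complement within 2024-04-20 through 2024-04-29: 2024-04-28 through 2024-04-29.

2024-04-28 through 2024-04-29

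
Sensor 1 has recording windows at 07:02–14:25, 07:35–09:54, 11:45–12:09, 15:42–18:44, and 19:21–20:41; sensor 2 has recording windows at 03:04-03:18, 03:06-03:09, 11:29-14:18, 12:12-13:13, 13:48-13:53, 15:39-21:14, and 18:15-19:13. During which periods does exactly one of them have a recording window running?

First set merges to 07:02–14:25, 15:42–18:44, 19:21–20:41.
Second set merges to 03:04–03:18, 11:29–14:18, 15:39–21:14.
Only in the first: 07:02–11:29, 14:18–14:25.
Only in the second: 03:04–03:18, 15:39–15:42, 18:44–19:21, 20:41–21:14.
Together these are the periods covered by exactly one.

03:04–03:18, 07:02–11:29, 14:18–14:25, 15:39–15:42, 18:44–19:21, 20:41–21:14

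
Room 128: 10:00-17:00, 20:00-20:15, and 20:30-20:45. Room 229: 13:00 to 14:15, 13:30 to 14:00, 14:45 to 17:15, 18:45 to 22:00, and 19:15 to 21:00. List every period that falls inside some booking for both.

13:00-14:15, 14:45-17:00, 20:00-20:15, 20:30-20:45

B, merged: 13:00-14:15, 14:45-17:15, 18:45-22:00.
10:00-17:00 overlaps B on 13:00-14:15, 14:45-17:00.
20:00-20:15 overlaps B on 20:00-20:15.
20:30-20:45 overlaps B on 20:30-20:45.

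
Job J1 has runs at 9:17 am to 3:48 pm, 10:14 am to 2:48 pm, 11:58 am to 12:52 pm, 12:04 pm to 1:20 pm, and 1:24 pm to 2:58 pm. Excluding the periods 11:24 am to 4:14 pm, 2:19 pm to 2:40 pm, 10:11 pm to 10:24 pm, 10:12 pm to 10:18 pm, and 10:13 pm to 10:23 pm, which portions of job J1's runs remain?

First set merges to 9:17 am–3:48 pm.
Second set merges to 11:24 am–4:14 pm, 10:11 pm–10:24 pm.
9:17 am–3:48 pm with B removed leaves 9:17 am–11:24 am.

9:17 am–11:24 am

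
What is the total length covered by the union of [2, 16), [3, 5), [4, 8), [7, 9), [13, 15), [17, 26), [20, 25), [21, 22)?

23

Merged: [2, 16), [17, 26).
Lengths: 14 + 9 = 23.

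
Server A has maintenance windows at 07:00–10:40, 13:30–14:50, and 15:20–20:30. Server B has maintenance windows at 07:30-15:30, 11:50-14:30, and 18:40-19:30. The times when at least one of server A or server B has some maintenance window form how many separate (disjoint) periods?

1

Merge the second list: 07:30–15:30, 18:40–19:30.
A ∪ B = 07:00–20:30.
That is 1 disjoint piece.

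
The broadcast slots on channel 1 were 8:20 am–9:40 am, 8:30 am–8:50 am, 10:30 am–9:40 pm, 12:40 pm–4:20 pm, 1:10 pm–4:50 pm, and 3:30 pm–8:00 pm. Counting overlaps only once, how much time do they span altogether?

12 h 30 min

Merged: 8:20 am–9:40 am, 10:30 am–9:40 pm.
Lengths: 1 h 20 min + 11 h 10 min = 12 h 30 min.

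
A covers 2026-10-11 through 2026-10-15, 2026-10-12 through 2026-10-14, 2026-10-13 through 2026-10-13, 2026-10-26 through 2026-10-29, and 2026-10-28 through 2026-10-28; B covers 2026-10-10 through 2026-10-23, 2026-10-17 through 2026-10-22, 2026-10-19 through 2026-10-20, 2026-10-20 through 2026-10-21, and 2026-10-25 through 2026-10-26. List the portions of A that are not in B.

Merge the first list: 2026-10-11 through 2026-10-15, 2026-10-26 through 2026-10-29.
Merge the second list: 2026-10-10 through 2026-10-23, 2026-10-25 through 2026-10-26.
2026-10-11 through 2026-10-15 lies entirely inside B → drops out.
2026-10-26 through 2026-10-29 with B removed leaves 2026-10-27 through 2026-10-29.

2026-10-27 through 2026-10-29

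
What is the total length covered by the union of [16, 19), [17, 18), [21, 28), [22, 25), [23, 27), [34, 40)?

16

Merged: [16, 19), [21, 28), [34, 40).
Lengths: 3 + 7 + 6 = 16.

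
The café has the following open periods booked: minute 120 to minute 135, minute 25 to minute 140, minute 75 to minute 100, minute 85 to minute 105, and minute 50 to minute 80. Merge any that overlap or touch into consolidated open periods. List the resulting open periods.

minute 25 to minute 140

Sort by start: minute 25 to minute 140, minute 50 to minute 80, minute 75 to minute 100, minute 85 to minute 105, minute 120 to minute 135.
minute 50 to minute 80 overlaps/touches minute 25 to minute 140 → extend to minute 25 to minute 140.
minute 75 to minute 100 overlaps/touches minute 25 to minute 140 → extend to minute 25 to minute 140.
minute 85 to minute 105 overlaps/touches minute 25 to minute 140 → extend to minute 25 to minute 140.
minute 120 to minute 135 overlaps/touches minute 25 to minute 140 → extend to minute 25 to minute 140.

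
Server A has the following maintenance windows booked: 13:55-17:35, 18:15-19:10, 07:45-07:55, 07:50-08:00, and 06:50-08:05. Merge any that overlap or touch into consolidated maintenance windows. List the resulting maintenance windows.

06:50–08:05, 13:55–17:35, 18:15–19:10

Sort by start: 06:50–08:05, 07:45–07:55, 07:50–08:00, 13:55–17:35, 18:15–19:10.
07:45–07:55 overlaps/touches 06:50–08:05 → extend to 06:50–08:05.
07:50–08:00 overlaps/touches 06:50–08:05 → extend to 06:50–08:05.
13:55–17:35 is disjoint → start new block.
18:15–19:10 is disjoint → start new block.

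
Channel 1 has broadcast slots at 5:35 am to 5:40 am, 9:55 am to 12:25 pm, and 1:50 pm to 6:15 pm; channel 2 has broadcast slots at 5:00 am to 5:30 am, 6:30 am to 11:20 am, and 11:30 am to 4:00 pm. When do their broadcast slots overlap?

9:55 am-11:20 am, 11:30 am-12:25 pm, 1:50 pm-4:00 pm

5:35 am-5:40 am: no overlap with the second set.
9:55 am-12:25 pm meets the second set on 9:55 am-11:20 am, 11:30 am-12:25 pm.
1:50 pm-6:15 pm meets the second set on 1:50 pm-4:00 pm.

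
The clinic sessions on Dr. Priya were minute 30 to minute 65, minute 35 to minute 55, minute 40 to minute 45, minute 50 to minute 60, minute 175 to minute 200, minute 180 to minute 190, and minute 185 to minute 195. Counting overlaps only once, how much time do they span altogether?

60 minutes

Merged: minute 30 to minute 65, minute 175 to minute 200.
Lengths: 35 minutes + 25 minutes = 60 minutes.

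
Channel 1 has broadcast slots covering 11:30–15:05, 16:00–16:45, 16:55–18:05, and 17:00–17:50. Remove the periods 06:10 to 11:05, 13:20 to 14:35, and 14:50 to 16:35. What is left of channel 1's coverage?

First set merges to 11:30–15:05, 16:00–16:45, 16:55–18:05.
11:30–15:05 with B removed leaves 11:30–13:20, 14:35–14:50.
16:00–16:45 with B removed leaves 16:35–16:45.
16:55–18:05 is untouched.

11:30–13:20, 14:35–14:50, 16:35–16:45, 16:55–18:05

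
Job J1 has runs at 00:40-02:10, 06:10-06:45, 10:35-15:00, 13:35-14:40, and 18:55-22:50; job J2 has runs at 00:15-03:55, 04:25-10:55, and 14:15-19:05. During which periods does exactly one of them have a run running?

Merge the first list: 00:40–02:10, 06:10–06:45, 10:35–15:00, 18:55–22:50.
A but not B: 10:55–14:15, 19:05–22:50.
B but not A: 00:15–00:40, 02:10–03:55, 04:25–06:10, 06:45–10:35, 15:00–18:55.
Combining gives A △ B.

00:15–00:40, 02:10–03:55, 04:25–06:10, 06:45–10:35, 10:55–14:15, 15:00–18:55, 19:05–22:50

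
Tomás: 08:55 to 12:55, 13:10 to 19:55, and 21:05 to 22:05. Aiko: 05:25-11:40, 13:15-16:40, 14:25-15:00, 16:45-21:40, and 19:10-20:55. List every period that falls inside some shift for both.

B, merged: 05:25–11:40, 13:15–16:40, 16:45–21:40.
08:55–12:55 meets the second set on 08:55–11:40.
13:10–19:55 meets the second set on 13:15–16:40, 16:45–19:55.
21:05–22:05 meets the second set on 21:05–21:40.

08:55–11:40, 13:15–16:40, 16:45–19:55, 21:05–21:40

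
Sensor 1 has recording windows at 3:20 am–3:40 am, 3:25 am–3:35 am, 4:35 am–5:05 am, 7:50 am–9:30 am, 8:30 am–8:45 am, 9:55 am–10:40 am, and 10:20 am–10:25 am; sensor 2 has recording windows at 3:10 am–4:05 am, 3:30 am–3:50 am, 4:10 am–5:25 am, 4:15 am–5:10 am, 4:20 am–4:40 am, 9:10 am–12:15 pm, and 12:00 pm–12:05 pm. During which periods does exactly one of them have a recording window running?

A, merged: 3:20 am–3:40 am, 4:35 am–5:05 am, 7:50 am–9:30 am, 9:55 am–10:40 am.
B, merged: 3:10 am–4:05 am, 4:10 am–5:25 am, 9:10 am–12:15 pm.
Only in the first: 7:50 am–9:10 am.
Only in the second: 3:10 am–3:20 am, 3:40 am–4:05 am, 4:10 am–4:35 am, 5:05 am–5:25 am, 9:30 am–9:55 am, 10:40 am–12:15 pm.
Together these are the periods covered by exactly one.

3:10 am–3:20 am, 3:40 am–4:05 am, 4:10 am–4:35 am, 5:05 am–5:25 am, 7:50 am–9:10 am, 9:30 am–9:55 am, 10:40 am–12:15 pm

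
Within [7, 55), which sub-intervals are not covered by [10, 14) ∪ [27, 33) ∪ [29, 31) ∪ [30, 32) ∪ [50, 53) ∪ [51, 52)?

Covered (merged): [10, 14), [27, 33), [50, 53).
Uncovered inside [7, 55): [7, 10), [14, 27), [33, 50), [53, 55).

[7, 10) ∪ [14, 27) ∪ [33, 50) ∪ [53, 55)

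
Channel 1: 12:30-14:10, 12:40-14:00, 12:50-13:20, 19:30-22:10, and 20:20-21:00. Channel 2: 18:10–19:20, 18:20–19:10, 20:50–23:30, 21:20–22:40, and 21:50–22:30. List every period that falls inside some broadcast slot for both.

Merge the first list: 12:30-14:10, 19:30-22:10.
Merge the second list: 18:10-19:20, 20:50-23:30.
12:30-14:10: no overlap with the second set.
19:30-22:10 meets the second set on 20:50-22:10.

20:50-22:10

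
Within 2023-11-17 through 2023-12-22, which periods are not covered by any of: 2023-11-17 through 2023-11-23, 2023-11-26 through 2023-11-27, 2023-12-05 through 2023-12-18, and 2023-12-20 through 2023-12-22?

After merging, the occupied span is 2023-11-17 through 2023-11-23, 2023-11-26 through 2023-11-27, 2023-12-05 through 2023-12-18, 2023-12-20 through 2023-12-22.
Gaps within 2023-11-17 through 2023-12-22: 2023-11-24 through 2023-11-25, 2023-11-28 through 2023-12-04, 2023-12-19 through 2023-12-19.

2023-11-24 through 2023-11-25, 2023-11-28 through 2023-12-04, 2023-12-19 through 2023-12-19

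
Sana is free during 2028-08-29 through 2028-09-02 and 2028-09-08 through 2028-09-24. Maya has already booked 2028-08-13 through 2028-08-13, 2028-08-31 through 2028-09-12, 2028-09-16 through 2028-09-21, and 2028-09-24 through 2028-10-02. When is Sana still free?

2028-08-29 through 2028-09-02 \ B = 2028-08-29 through 2028-08-30.
2028-09-08 through 2028-09-24 \ B = 2028-09-13 through 2028-09-15, 2028-09-22 through 2028-09-23.

2028-08-29 through 2028-08-30, 2028-09-13 through 2028-09-15, 2028-09-22 through 2028-09-23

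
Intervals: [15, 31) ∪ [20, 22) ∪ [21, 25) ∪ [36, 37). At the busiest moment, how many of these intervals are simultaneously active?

Walk the sorted start/end points keeping a running depth.
The depth first hits 3 at 21.

3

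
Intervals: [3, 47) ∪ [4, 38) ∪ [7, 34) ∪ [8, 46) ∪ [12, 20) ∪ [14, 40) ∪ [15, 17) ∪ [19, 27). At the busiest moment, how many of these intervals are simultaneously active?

Sweep endpoints in order; track running count of active intervals.
Peak of 7 reached at 15.

7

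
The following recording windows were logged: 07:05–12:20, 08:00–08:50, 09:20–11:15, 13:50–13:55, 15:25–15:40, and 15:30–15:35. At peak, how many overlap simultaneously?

At 08:00, 2 of the intervals are simultaneously active.
No point has more.

2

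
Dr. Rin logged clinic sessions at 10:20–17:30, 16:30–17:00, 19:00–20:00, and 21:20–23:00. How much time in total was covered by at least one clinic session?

9 h 50 min

Merged: 10:20–17:30, 19:00–20:00, 21:20–23:00.
Lengths: 7 h 10 min + 1 h + 1 h 40 min = 9 h 50 min.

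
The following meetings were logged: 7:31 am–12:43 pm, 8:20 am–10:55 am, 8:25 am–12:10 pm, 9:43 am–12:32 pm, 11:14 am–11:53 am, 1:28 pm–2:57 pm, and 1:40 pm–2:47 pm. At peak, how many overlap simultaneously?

At 9:43 am, 4 of the intervals are simultaneously active.
No point has more.

4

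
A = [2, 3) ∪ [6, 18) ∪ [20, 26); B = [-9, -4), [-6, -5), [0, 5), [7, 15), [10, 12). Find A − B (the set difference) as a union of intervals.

[6, 7) ∪ [15, 18) ∪ [20, 26)

Second set merges to [-9, -4), [0, 5), [7, 15).
[2, 3) lies entirely inside B → drops out.
[6, 18) with B removed leaves [6, 7), [15, 18).
[20, 26) is untouched.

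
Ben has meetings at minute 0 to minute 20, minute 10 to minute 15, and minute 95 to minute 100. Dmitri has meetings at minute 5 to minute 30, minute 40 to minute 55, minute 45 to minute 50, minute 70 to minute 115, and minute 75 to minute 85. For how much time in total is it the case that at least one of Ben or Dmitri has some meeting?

Merge the first list: minute 0 to minute 20, minute 95 to minute 100.
Merge the second list: minute 5 to minute 30, minute 40 to minute 55, minute 70 to minute 115.
A ∪ B = minute 0 to minute 30, minute 40 to minute 55, minute 70 to minute 115.
Total: 30 minutes + 15 minutes + 45 minutes = 90 minutes.

90 minutes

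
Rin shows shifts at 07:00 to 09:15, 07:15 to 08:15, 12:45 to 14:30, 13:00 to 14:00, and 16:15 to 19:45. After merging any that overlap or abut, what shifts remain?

07:00-09:15, 12:45-14:30, 16:15-19:45

07:15-08:15 overlaps/touches 07:00-09:15 → extend to 07:00-09:15.
12:45-14:30 is disjoint → start new block.
13:00-14:00 overlaps/touches 12:45-14:30 → extend to 12:45-14:30.
16:15-19:45 is disjoint → start new block.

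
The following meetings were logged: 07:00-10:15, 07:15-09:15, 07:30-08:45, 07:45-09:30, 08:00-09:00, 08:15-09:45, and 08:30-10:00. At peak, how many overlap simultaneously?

7

Sweep endpoints in order; track running count of active intervals.
Peak of 7 reached at 08:30.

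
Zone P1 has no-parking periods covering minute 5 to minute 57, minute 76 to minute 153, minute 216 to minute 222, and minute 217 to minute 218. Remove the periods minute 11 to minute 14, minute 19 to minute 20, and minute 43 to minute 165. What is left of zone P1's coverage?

minute 5 to minute 11, minute 14 to minute 19, minute 20 to minute 43, minute 216 to minute 222

Merge the first list: minute 5 to minute 57, minute 76 to minute 153, minute 216 to minute 222.
minute 5 to minute 57 minus B → minute 5 to minute 11, minute 14 to minute 19, minute 20 to minute 43.
minute 76 to minute 153: fully covered by B → removed.
minute 216 to minute 222: no B overlap → unchanged.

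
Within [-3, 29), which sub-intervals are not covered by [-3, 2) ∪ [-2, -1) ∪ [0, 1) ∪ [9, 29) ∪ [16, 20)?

Covered (merged): [-3, 2), [9, 29).
Uncovered inside [-3, 29): [2, 9).

[2, 9)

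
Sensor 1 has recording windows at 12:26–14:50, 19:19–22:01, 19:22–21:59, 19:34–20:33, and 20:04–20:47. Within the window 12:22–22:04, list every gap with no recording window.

Covered (merged): 12:26-14:50, 19:19-22:01.
Complement within 12:22-22:04: 12:22-12:26, 14:50-19:19, 22:01-22:04.

12:22-12:26, 14:50-19:19, 22:01-22:04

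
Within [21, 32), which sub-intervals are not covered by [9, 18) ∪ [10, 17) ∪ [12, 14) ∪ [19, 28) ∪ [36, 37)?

[28, 32)

Covered (merged): [9, 18), [19, 28), [36, 37).
Gaps within [21, 32): [28, 32).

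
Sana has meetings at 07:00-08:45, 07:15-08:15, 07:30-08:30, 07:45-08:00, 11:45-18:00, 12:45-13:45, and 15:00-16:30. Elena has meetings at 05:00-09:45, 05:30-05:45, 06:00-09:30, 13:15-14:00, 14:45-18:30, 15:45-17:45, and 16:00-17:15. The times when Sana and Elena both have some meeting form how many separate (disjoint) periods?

Merge the first list: 07:00–08:45, 11:45–18:00.
Merge the second list: 05:00–09:45, 13:15–14:00, 14:45–18:30.
A ∩ B = 07:00–08:45, 13:15–14:00, 14:45–18:00.
That is 3 disjoint pieces.

3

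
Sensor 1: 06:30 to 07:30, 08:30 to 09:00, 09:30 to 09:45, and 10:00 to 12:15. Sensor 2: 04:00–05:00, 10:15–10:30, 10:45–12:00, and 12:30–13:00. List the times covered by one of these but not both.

Only in the first: 06:30–07:30, 08:30–09:00, 09:30–09:45, 10:00–10:15, 10:30–10:45, 12:00–12:15.
Only in the second: 04:00–05:00, 12:30–13:00.
Together these are the periods covered by exactly one.

04:00–05:00, 06:30–07:30, 08:30–09:00, 09:30–09:45, 10:00–10:15, 10:30–10:45, 12:00–12:15, 12:30–13:00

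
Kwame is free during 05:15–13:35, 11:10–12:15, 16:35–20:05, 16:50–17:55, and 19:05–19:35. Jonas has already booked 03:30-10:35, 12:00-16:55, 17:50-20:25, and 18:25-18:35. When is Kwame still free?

First set merges to 05:15-13:35, 16:35-20:05.
Second set merges to 03:30-10:35, 12:00-16:55, 17:50-20:25.
05:15-13:35 minus B → 10:35-12:00.
16:35-20:05 minus B → 16:55-17:50.

10:35-12:00, 16:55-17:50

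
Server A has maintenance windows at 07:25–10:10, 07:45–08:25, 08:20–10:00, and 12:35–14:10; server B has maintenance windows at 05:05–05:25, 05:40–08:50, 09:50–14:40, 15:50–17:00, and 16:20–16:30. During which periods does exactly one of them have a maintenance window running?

05:05–05:25, 05:40–07:25, 08:50–09:50, 10:10–12:35, 14:10–14:40, 15:50–17:00

First set merges to 07:25–10:10, 12:35–14:10.
Second set merges to 05:05–05:25, 05:40–08:50, 09:50–14:40, 15:50–17:00.
A but not B: 08:50–09:50.
B but not A: 05:05–05:25, 05:40–07:25, 10:10–12:35, 14:10–14:40, 15:50–17:00.
Combining gives A △ B.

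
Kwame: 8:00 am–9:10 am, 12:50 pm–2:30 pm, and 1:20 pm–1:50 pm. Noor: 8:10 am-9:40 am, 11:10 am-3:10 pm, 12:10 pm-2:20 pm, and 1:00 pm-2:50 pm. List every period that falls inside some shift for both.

8:10 am–9:10 am, 12:50 pm–2:30 pm

First set merges to 8:00 am–9:10 am, 12:50 pm–2:30 pm.
Second set merges to 8:10 am–9:40 am, 11:10 am–3:10 pm.
8:00 am–9:10 am overlaps B on 8:10 am–9:10 am.
12:50 pm–2:30 pm overlaps B on 12:50 pm–2:30 pm.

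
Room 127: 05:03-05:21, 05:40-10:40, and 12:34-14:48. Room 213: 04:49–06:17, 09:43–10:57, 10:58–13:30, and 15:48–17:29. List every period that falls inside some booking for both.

05:03-05:21 ∩ B → 05:03-05:21.
05:40-10:40 ∩ B → 05:40-06:17, 09:43-10:40.
12:34-14:48 ∩ B → 12:34-13:30.

05:03-05:21, 05:40-06:17, 09:43-10:40, 12:34-13:30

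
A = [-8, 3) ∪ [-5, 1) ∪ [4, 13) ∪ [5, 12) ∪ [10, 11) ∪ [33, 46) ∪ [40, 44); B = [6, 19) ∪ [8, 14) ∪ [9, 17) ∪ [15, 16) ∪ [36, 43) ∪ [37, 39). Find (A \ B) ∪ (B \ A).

A, merged: [-8, 3), [4, 13), [33, 46).
B, merged: [6, 19), [36, 43).
A \ B = [-8, 3), [4, 6), [33, 36), [43, 46).
B \ A = [13, 19).
Union of the two gives the symmetric difference.

[-8, 3) ∪ [4, 6) ∪ [13, 19) ∪ [33, 36) ∪ [43, 46)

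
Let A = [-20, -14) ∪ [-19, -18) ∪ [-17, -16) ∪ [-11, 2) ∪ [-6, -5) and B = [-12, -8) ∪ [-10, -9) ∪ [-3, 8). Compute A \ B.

[-20, -14) ∪ [-8, -3)

First set merges to [-20, -14), [-11, 2).
Second set merges to [-12, -8), [-3, 8).
[-20, -14): nothing removed.
[-11, 2) \ B = [-8, -3).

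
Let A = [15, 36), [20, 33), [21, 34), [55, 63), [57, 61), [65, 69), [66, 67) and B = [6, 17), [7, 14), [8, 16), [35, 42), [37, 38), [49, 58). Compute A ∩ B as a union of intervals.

First set merges to [15, 36), [55, 63), [65, 69).
Second set merges to [6, 17), [35, 42), [49, 58).
[15, 36) ∩ B → [15, 17), [35, 36).
[55, 63) ∩ B → [55, 58).
[65, 69) meets no B interval.

[15, 17) ∪ [35, 36) ∪ [55, 58)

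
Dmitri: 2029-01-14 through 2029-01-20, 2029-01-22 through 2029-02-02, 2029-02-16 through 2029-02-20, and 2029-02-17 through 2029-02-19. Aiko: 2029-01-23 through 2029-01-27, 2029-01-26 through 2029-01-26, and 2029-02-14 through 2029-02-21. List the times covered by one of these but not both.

2029-01-14 through 2029-01-20, 2029-01-22 through 2029-01-22, 2029-01-28 through 2029-02-02, 2029-02-14 through 2029-02-15, 2029-02-21 through 2029-02-21

Merge the first list: 2029-01-14 through 2029-01-20, 2029-01-22 through 2029-02-02, 2029-02-16 through 2029-02-20.
Merge the second list: 2029-01-23 through 2029-01-27, 2029-02-14 through 2029-02-21.
A \ B = 2029-01-14 through 2029-01-20, 2029-01-22 through 2029-01-22, 2029-01-28 through 2029-02-02.
B \ A = 2029-02-14 through 2029-02-15, 2029-02-21 through 2029-02-21.
Union of the two gives the symmetric difference.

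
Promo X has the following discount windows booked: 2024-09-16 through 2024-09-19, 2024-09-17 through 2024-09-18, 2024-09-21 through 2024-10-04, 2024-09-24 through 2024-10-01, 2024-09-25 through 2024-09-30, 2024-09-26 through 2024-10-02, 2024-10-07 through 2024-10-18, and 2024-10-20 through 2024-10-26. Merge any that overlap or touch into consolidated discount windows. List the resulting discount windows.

2024-09-16 through 2024-09-19, 2024-09-21 through 2024-10-04, 2024-10-07 through 2024-10-18, 2024-10-20 through 2024-10-26

2024-09-17 through 2024-09-18 overlaps/touches 2024-09-16 through 2024-09-19 → extend to 2024-09-16 through 2024-09-19.
2024-09-21 through 2024-10-04 is disjoint → start new block.
2024-09-24 through 2024-10-01 overlaps/touches 2024-09-21 through 2024-10-04 → extend to 2024-09-21 through 2024-10-04.
2024-09-25 through 2024-09-30 overlaps/touches 2024-09-21 through 2024-10-04 → extend to 2024-09-21 through 2024-10-04.
2024-09-26 through 2024-10-02 overlaps/touches 2024-09-21 through 2024-10-04 → extend to 2024-09-21 through 2024-10-04.
2024-10-07 through 2024-10-18 is disjoint → start new block.
2024-10-20 through 2024-10-26 is disjoint → start new block.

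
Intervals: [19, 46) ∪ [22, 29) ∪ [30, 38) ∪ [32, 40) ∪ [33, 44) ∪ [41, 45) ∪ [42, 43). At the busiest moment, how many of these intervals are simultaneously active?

At 33, 4 of the intervals are simultaneously active.
No point has more.

4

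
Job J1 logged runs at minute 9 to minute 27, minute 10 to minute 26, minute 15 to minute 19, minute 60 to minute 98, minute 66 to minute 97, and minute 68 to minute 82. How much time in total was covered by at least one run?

56 minutes

Merged: minute 9 to minute 27, minute 60 to minute 98.
Lengths: 18 minutes + 38 minutes = 56 minutes.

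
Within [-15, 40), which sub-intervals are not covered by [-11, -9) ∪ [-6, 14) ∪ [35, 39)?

[-15, -11) ∪ [-9, -6) ∪ [14, 35) ∪ [39, 40)

After merging, the occupied span is [-11, -9), [-6, 14), [35, 39).
Complement within [-15, 40): [-15, -11), [-9, -6), [14, 35), [39, 40).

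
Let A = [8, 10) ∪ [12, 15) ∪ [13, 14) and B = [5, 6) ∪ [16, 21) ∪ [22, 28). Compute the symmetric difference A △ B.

First set merges to [8, 10), [12, 15).
Only in the first: [8, 10), [12, 15).
Only in the second: [5, 6), [16, 21), [22, 28).
Together these are the periods covered by exactly one.

[5, 6) ∪ [8, 10) ∪ [12, 15) ∪ [16, 21) ∪ [22, 28)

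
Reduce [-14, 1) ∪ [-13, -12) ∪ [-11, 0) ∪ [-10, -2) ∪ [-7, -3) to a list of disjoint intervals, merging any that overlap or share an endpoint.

[-14, 1)

[-13, -12) overlaps/touches [-14, 1) → extend to [-14, 1).
[-11, 0) overlaps/touches [-14, 1) → extend to [-14, 1).
[-10, -2) overlaps/touches [-14, 1) → extend to [-14, 1).
[-7, -3) overlaps/touches [-14, 1) → extend to [-14, 1).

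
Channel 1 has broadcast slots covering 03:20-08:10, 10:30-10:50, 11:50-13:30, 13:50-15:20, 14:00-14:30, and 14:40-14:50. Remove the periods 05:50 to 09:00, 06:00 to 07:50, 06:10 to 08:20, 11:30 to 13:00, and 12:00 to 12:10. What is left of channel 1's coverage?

A, merged: 03:20-08:10, 10:30-10:50, 11:50-13:30, 13:50-15:20.
B, merged: 05:50-09:00, 11:30-13:00.
03:20-08:10 \ B = 03:20-05:50.
10:30-10:50: nothing removed.
11:50-13:30 \ B = 13:00-13:30.
13:50-15:20: nothing removed.

03:20-05:50, 10:30-10:50, 13:00-13:30, 13:50-15:20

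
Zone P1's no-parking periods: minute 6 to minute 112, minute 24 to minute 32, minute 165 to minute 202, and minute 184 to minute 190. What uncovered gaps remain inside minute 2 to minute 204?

minute 2 to minute 6, minute 112 to minute 165, minute 202 to minute 204

The merged coverage is minute 6 to minute 112, minute 165 to minute 202.
Uncovered inside minute 2 to minute 204: minute 2 to minute 6, minute 112 to minute 165, minute 202 to minute 204.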